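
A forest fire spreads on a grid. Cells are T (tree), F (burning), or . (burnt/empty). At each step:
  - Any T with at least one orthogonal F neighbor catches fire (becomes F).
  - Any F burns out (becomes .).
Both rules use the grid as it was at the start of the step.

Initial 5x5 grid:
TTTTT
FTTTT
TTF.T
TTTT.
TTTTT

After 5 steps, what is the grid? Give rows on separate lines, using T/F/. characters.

Step 1: 6 trees catch fire, 2 burn out
  FTTTT
  .FFTT
  FF..T
  TTFT.
  TTTTT
Step 2: 7 trees catch fire, 6 burn out
  .FFTT
  ...FT
  ....T
  FF.F.
  TTFTT
Step 3: 5 trees catch fire, 7 burn out
  ...FT
  ....F
  ....T
  .....
  FF.FT
Step 4: 3 trees catch fire, 5 burn out
  ....F
  .....
  ....F
  .....
  ....F
Step 5: 0 trees catch fire, 3 burn out
  .....
  .....
  .....
  .....
  .....

.....
.....
.....
.....
.....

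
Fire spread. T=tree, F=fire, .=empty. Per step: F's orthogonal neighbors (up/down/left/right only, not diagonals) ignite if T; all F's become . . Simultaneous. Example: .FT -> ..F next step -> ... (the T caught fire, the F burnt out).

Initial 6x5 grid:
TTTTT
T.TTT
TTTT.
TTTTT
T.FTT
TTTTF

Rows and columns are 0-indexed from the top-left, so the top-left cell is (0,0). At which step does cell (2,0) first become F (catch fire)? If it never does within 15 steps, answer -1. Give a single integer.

Step 1: cell (2,0)='T' (+5 fires, +2 burnt)
Step 2: cell (2,0)='T' (+5 fires, +5 burnt)
Step 3: cell (2,0)='T' (+5 fires, +5 burnt)
Step 4: cell (2,0)='F' (+4 fires, +5 burnt)
  -> target ignites at step 4
Step 5: cell (2,0)='.' (+4 fires, +4 burnt)
Step 6: cell (2,0)='.' (+2 fires, +4 burnt)
Step 7: cell (2,0)='.' (+0 fires, +2 burnt)
  fire out at step 7

4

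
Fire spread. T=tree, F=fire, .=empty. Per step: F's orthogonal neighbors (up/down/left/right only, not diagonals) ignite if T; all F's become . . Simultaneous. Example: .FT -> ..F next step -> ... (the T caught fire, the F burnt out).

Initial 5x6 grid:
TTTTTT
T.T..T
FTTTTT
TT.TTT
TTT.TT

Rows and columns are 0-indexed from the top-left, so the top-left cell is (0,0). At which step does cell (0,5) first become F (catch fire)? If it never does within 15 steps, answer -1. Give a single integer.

Step 1: cell (0,5)='T' (+3 fires, +1 burnt)
Step 2: cell (0,5)='T' (+4 fires, +3 burnt)
Step 3: cell (0,5)='T' (+4 fires, +4 burnt)
Step 4: cell (0,5)='T' (+4 fires, +4 burnt)
Step 5: cell (0,5)='T' (+3 fires, +4 burnt)
Step 6: cell (0,5)='T' (+4 fires, +3 burnt)
Step 7: cell (0,5)='F' (+2 fires, +4 burnt)
  -> target ignites at step 7
Step 8: cell (0,5)='.' (+0 fires, +2 burnt)
  fire out at step 8

7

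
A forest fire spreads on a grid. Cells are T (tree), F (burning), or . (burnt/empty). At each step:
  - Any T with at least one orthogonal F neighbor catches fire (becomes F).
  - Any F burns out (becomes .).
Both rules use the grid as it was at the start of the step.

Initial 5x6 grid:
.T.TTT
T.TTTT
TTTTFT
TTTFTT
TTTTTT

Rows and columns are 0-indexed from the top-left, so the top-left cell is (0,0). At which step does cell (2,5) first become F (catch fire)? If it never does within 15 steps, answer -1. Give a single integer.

Step 1: cell (2,5)='F' (+6 fires, +2 burnt)
  -> target ignites at step 1
Step 2: cell (2,5)='.' (+8 fires, +6 burnt)
Step 3: cell (2,5)='.' (+7 fires, +8 burnt)
Step 4: cell (2,5)='.' (+2 fires, +7 burnt)
Step 5: cell (2,5)='.' (+1 fires, +2 burnt)
Step 6: cell (2,5)='.' (+0 fires, +1 burnt)
  fire out at step 6

1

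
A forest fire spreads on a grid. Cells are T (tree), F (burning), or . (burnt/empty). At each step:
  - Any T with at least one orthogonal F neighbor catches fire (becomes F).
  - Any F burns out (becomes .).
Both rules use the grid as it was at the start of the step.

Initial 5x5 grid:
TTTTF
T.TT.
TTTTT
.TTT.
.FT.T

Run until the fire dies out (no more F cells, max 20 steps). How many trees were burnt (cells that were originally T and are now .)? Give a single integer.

Step 1: +3 fires, +2 burnt (F count now 3)
Step 2: +4 fires, +3 burnt (F count now 4)
Step 3: +6 fires, +4 burnt (F count now 6)
Step 4: +3 fires, +6 burnt (F count now 3)
Step 5: +0 fires, +3 burnt (F count now 0)
Fire out after step 5
Initially T: 17, now '.': 24
Total burnt (originally-T cells now '.'): 16

Answer: 16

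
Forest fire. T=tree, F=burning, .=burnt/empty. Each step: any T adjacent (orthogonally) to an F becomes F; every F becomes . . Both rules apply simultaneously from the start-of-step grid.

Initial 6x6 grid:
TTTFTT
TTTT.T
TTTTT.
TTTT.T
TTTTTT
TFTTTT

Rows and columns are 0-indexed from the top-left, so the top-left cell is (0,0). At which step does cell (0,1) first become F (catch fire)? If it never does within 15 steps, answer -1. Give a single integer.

Step 1: cell (0,1)='T' (+6 fires, +2 burnt)
Step 2: cell (0,1)='F' (+8 fires, +6 burnt)
  -> target ignites at step 2
Step 3: cell (0,1)='.' (+11 fires, +8 burnt)
Step 4: cell (0,1)='.' (+4 fires, +11 burnt)
Step 5: cell (0,1)='.' (+1 fires, +4 burnt)
Step 6: cell (0,1)='.' (+1 fires, +1 burnt)
Step 7: cell (0,1)='.' (+0 fires, +1 burnt)
  fire out at step 7

2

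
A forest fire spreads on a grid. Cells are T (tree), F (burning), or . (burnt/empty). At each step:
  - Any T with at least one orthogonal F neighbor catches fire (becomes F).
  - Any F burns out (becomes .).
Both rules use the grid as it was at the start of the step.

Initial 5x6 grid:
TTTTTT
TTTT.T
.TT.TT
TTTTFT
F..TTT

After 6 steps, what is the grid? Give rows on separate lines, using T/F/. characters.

Step 1: 5 trees catch fire, 2 burn out
  TTTTTT
  TTTT.T
  .TT.FT
  FTTF.F
  ...TFT
Step 2: 5 trees catch fire, 5 burn out
  TTTTTT
  TTTT.T
  .TT..F
  .FF...
  ...F.F
Step 3: 3 trees catch fire, 5 burn out
  TTTTTT
  TTTT.F
  .FF...
  ......
  ......
Step 4: 3 trees catch fire, 3 burn out
  TTTTTF
  TFFT..
  ......
  ......
  ......
Step 5: 5 trees catch fire, 3 burn out
  TFFTF.
  F..F..
  ......
  ......
  ......
Step 6: 2 trees catch fire, 5 burn out
  F..F..
  ......
  ......
  ......
  ......

F..F..
......
......
......
......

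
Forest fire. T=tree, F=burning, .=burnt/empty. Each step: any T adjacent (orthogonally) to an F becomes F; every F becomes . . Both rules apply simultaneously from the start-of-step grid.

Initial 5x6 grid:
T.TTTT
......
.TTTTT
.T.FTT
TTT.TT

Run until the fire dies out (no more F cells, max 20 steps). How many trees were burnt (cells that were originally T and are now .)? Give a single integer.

Step 1: +2 fires, +1 burnt (F count now 2)
Step 2: +4 fires, +2 burnt (F count now 4)
Step 3: +3 fires, +4 burnt (F count now 3)
Step 4: +1 fires, +3 burnt (F count now 1)
Step 5: +1 fires, +1 burnt (F count now 1)
Step 6: +2 fires, +1 burnt (F count now 2)
Step 7: +0 fires, +2 burnt (F count now 0)
Fire out after step 7
Initially T: 18, now '.': 25
Total burnt (originally-T cells now '.'): 13

Answer: 13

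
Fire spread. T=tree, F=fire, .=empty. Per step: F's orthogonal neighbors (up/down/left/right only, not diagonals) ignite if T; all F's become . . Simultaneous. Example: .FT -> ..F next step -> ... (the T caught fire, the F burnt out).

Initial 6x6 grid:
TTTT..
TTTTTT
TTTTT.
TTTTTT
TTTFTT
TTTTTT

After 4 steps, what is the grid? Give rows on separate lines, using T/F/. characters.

Step 1: 4 trees catch fire, 1 burn out
  TTTT..
  TTTTTT
  TTTTT.
  TTTFTT
  TTF.FT
  TTTFTT
Step 2: 7 trees catch fire, 4 burn out
  TTTT..
  TTTTTT
  TTTFT.
  TTF.FT
  TF...F
  TTF.FT
Step 3: 8 trees catch fire, 7 burn out
  TTTT..
  TTTFTT
  TTF.F.
  TF...F
  F.....
  TF...F
Step 4: 6 trees catch fire, 8 burn out
  TTTF..
  TTF.FT
  TF....
  F.....
  ......
  F.....

TTTF..
TTF.FT
TF....
F.....
......
F.....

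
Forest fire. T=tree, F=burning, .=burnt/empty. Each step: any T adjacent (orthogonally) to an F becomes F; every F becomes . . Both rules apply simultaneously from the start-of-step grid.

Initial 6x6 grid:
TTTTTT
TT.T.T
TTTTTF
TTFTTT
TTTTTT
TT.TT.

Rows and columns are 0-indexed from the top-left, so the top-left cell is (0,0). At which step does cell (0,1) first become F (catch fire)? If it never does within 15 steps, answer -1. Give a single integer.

Step 1: cell (0,1)='T' (+7 fires, +2 burnt)
Step 2: cell (0,1)='T' (+8 fires, +7 burnt)
Step 3: cell (0,1)='T' (+8 fires, +8 burnt)
Step 4: cell (0,1)='F' (+5 fires, +8 burnt)
  -> target ignites at step 4
Step 5: cell (0,1)='.' (+2 fires, +5 burnt)
Step 6: cell (0,1)='.' (+0 fires, +2 burnt)
  fire out at step 6

4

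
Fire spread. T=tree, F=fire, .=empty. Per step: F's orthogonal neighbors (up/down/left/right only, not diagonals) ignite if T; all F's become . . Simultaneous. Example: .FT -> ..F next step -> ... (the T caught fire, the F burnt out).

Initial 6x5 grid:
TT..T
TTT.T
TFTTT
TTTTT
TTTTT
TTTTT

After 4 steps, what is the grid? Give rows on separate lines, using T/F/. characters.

Step 1: 4 trees catch fire, 1 burn out
  TT..T
  TFT.T
  F.FTT
  TFTTT
  TTTTT
  TTTTT
Step 2: 7 trees catch fire, 4 burn out
  TF..T
  F.F.T
  ...FT
  F.FTT
  TFTTT
  TTTTT
Step 3: 6 trees catch fire, 7 burn out
  F...T
  ....T
  ....F
  ...FT
  F.FTT
  TFTTT
Step 4: 5 trees catch fire, 6 burn out
  ....T
  ....F
  .....
  ....F
  ...FT
  F.FTT

....T
....F
.....
....F
...FT
F.FTT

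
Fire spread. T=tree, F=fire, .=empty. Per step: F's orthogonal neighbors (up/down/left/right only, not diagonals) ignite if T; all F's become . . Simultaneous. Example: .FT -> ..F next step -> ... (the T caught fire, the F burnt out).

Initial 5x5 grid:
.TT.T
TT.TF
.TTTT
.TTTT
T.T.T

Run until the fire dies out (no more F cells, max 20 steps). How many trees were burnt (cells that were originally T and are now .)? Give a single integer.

Answer: 16

Derivation:
Step 1: +3 fires, +1 burnt (F count now 3)
Step 2: +2 fires, +3 burnt (F count now 2)
Step 3: +3 fires, +2 burnt (F count now 3)
Step 4: +2 fires, +3 burnt (F count now 2)
Step 5: +3 fires, +2 burnt (F count now 3)
Step 6: +2 fires, +3 burnt (F count now 2)
Step 7: +1 fires, +2 burnt (F count now 1)
Step 8: +0 fires, +1 burnt (F count now 0)
Fire out after step 8
Initially T: 17, now '.': 24
Total burnt (originally-T cells now '.'): 16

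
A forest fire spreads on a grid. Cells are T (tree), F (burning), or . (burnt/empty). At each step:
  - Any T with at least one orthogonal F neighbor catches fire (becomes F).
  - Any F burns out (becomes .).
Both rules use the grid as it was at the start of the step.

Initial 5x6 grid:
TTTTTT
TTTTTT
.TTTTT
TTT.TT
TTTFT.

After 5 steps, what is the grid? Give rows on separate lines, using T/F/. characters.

Step 1: 2 trees catch fire, 1 burn out
  TTTTTT
  TTTTTT
  .TTTTT
  TTT.TT
  TTF.F.
Step 2: 3 trees catch fire, 2 burn out
  TTTTTT
  TTTTTT
  .TTTTT
  TTF.FT
  TF....
Step 3: 5 trees catch fire, 3 burn out
  TTTTTT
  TTTTTT
  .TFTFT
  TF...F
  F.....
Step 4: 6 trees catch fire, 5 burn out
  TTTTTT
  TTFTFT
  .F.F.F
  F.....
  ......
Step 5: 5 trees catch fire, 6 burn out
  TTFTFT
  TF.F.F
  ......
  ......
  ......

TTFTFT
TF.F.F
......
......
......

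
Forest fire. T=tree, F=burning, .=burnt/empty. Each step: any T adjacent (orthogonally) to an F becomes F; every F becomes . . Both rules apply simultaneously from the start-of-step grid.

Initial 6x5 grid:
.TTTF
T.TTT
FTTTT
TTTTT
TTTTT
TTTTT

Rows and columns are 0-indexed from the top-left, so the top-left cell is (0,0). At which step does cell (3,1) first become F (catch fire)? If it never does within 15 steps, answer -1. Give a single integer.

Step 1: cell (3,1)='T' (+5 fires, +2 burnt)
Step 2: cell (3,1)='F' (+6 fires, +5 burnt)
  -> target ignites at step 2
Step 3: cell (3,1)='.' (+7 fires, +6 burnt)
Step 4: cell (3,1)='.' (+4 fires, +7 burnt)
Step 5: cell (3,1)='.' (+3 fires, +4 burnt)
Step 6: cell (3,1)='.' (+1 fires, +3 burnt)
Step 7: cell (3,1)='.' (+0 fires, +1 burnt)
  fire out at step 7

2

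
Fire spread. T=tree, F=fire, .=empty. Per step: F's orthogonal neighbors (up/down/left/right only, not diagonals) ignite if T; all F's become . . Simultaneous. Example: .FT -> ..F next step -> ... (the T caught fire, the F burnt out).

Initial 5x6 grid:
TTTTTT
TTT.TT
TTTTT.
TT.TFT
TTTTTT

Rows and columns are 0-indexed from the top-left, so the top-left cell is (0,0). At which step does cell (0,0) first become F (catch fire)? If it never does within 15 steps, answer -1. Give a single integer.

Step 1: cell (0,0)='T' (+4 fires, +1 burnt)
Step 2: cell (0,0)='T' (+4 fires, +4 burnt)
Step 3: cell (0,0)='T' (+4 fires, +4 burnt)
Step 4: cell (0,0)='T' (+5 fires, +4 burnt)
Step 5: cell (0,0)='T' (+5 fires, +5 burnt)
Step 6: cell (0,0)='T' (+3 fires, +5 burnt)
Step 7: cell (0,0)='F' (+1 fires, +3 burnt)
  -> target ignites at step 7
Step 8: cell (0,0)='.' (+0 fires, +1 burnt)
  fire out at step 8

7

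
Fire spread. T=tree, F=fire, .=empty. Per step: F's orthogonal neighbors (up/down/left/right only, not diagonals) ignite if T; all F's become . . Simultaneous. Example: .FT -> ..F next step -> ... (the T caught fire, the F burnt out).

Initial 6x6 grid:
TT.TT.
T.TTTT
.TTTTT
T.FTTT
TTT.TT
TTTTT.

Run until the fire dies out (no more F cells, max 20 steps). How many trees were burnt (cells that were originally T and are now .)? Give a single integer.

Answer: 25

Derivation:
Step 1: +3 fires, +1 burnt (F count now 3)
Step 2: +6 fires, +3 burnt (F count now 6)
Step 3: +7 fires, +6 burnt (F count now 7)
Step 4: +7 fires, +7 burnt (F count now 7)
Step 5: +2 fires, +7 burnt (F count now 2)
Step 6: +0 fires, +2 burnt (F count now 0)
Fire out after step 6
Initially T: 28, now '.': 33
Total burnt (originally-T cells now '.'): 25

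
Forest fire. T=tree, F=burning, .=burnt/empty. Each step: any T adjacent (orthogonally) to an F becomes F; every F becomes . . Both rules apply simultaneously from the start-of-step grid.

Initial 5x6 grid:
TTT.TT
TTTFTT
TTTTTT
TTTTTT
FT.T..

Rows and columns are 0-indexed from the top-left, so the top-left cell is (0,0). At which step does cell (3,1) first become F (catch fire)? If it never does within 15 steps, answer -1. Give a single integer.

Step 1: cell (3,1)='T' (+5 fires, +2 burnt)
Step 2: cell (3,1)='F' (+9 fires, +5 burnt)
  -> target ignites at step 2
Step 3: cell (3,1)='.' (+8 fires, +9 burnt)
Step 4: cell (3,1)='.' (+2 fires, +8 burnt)
Step 5: cell (3,1)='.' (+0 fires, +2 burnt)
  fire out at step 5

2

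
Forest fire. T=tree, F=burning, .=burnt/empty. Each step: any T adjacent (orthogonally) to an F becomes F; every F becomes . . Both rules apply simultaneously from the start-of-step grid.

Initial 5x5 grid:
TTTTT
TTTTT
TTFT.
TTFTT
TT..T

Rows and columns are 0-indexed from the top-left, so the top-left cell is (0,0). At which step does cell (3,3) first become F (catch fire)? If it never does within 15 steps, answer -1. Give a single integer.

Step 1: cell (3,3)='F' (+5 fires, +2 burnt)
  -> target ignites at step 1
Step 2: cell (3,3)='.' (+7 fires, +5 burnt)
Step 3: cell (3,3)='.' (+6 fires, +7 burnt)
Step 4: cell (3,3)='.' (+2 fires, +6 burnt)
Step 5: cell (3,3)='.' (+0 fires, +2 burnt)
  fire out at step 5

1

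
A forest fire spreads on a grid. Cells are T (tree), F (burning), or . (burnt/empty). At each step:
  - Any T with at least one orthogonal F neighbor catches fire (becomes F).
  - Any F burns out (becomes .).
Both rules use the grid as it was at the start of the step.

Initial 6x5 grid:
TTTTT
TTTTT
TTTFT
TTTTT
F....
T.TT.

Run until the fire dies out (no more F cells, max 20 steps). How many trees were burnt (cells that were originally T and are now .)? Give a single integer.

Answer: 20

Derivation:
Step 1: +6 fires, +2 burnt (F count now 6)
Step 2: +8 fires, +6 burnt (F count now 8)
Step 3: +4 fires, +8 burnt (F count now 4)
Step 4: +2 fires, +4 burnt (F count now 2)
Step 5: +0 fires, +2 burnt (F count now 0)
Fire out after step 5
Initially T: 22, now '.': 28
Total burnt (originally-T cells now '.'): 20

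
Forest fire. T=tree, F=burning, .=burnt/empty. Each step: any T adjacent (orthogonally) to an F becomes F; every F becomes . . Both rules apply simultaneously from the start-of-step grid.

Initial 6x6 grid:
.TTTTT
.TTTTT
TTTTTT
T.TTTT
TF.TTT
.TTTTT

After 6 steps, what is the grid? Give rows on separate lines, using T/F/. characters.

Step 1: 2 trees catch fire, 1 burn out
  .TTTTT
  .TTTTT
  TTTTTT
  T.TTTT
  F..TTT
  .FTTTT
Step 2: 2 trees catch fire, 2 burn out
  .TTTTT
  .TTTTT
  TTTTTT
  F.TTTT
  ...TTT
  ..FTTT
Step 3: 2 trees catch fire, 2 burn out
  .TTTTT
  .TTTTT
  FTTTTT
  ..TTTT
  ...TTT
  ...FTT
Step 4: 3 trees catch fire, 2 burn out
  .TTTTT
  .TTTTT
  .FTTTT
  ..TTTT
  ...FTT
  ....FT
Step 5: 5 trees catch fire, 3 burn out
  .TTTTT
  .FTTTT
  ..FTTT
  ..TFTT
  ....FT
  .....F
Step 6: 6 trees catch fire, 5 burn out
  .FTTTT
  ..FTTT
  ...FTT
  ..F.FT
  .....F
  ......

.FTTTT
..FTTT
...FTT
..F.FT
.....F
......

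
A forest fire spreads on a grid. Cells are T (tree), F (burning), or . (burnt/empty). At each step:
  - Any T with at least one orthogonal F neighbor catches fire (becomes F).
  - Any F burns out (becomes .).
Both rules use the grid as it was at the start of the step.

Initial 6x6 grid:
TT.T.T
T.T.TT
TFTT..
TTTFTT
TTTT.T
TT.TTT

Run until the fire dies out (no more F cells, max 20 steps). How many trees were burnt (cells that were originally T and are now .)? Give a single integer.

Answer: 22

Derivation:
Step 1: +7 fires, +2 burnt (F count now 7)
Step 2: +7 fires, +7 burnt (F count now 7)
Step 3: +5 fires, +7 burnt (F count now 5)
Step 4: +3 fires, +5 burnt (F count now 3)
Step 5: +0 fires, +3 burnt (F count now 0)
Fire out after step 5
Initially T: 26, now '.': 32
Total burnt (originally-T cells now '.'): 22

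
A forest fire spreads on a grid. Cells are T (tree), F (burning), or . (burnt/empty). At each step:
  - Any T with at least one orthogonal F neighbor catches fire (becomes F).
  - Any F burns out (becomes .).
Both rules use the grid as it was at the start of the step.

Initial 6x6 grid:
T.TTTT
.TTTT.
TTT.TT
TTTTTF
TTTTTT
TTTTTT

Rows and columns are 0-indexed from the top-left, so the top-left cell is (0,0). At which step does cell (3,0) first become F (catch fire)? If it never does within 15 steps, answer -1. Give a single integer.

Step 1: cell (3,0)='T' (+3 fires, +1 burnt)
Step 2: cell (3,0)='T' (+4 fires, +3 burnt)
Step 3: cell (3,0)='T' (+4 fires, +4 burnt)
Step 4: cell (3,0)='T' (+6 fires, +4 burnt)
Step 5: cell (3,0)='F' (+7 fires, +6 burnt)
  -> target ignites at step 5
Step 6: cell (3,0)='.' (+5 fires, +7 burnt)
Step 7: cell (3,0)='.' (+1 fires, +5 burnt)
Step 8: cell (3,0)='.' (+0 fires, +1 burnt)
  fire out at step 8

5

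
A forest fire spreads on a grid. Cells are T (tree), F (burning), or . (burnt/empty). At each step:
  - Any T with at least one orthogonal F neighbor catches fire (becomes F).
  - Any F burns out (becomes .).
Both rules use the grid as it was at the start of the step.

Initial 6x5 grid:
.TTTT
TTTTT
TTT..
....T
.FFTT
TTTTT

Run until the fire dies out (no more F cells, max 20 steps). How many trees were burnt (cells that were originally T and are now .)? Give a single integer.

Step 1: +3 fires, +2 burnt (F count now 3)
Step 2: +3 fires, +3 burnt (F count now 3)
Step 3: +2 fires, +3 burnt (F count now 2)
Step 4: +0 fires, +2 burnt (F count now 0)
Fire out after step 4
Initially T: 20, now '.': 18
Total burnt (originally-T cells now '.'): 8

Answer: 8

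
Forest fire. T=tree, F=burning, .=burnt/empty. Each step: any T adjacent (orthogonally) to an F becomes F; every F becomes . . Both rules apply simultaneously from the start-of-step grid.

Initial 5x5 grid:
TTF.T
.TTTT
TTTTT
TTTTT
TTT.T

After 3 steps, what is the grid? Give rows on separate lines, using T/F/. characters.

Step 1: 2 trees catch fire, 1 burn out
  TF..T
  .TFTT
  TTTTT
  TTTTT
  TTT.T
Step 2: 4 trees catch fire, 2 burn out
  F...T
  .F.FT
  TTFTT
  TTTTT
  TTT.T
Step 3: 4 trees catch fire, 4 burn out
  ....T
  ....F
  TF.FT
  TTFTT
  TTT.T

....T
....F
TF.FT
TTFTT
TTT.T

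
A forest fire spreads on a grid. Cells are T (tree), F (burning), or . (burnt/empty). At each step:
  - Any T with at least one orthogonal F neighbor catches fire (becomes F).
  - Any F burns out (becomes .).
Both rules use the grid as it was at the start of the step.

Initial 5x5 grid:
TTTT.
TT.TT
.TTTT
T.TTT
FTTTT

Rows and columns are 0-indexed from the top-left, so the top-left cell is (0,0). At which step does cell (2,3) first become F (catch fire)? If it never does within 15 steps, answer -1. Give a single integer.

Step 1: cell (2,3)='T' (+2 fires, +1 burnt)
Step 2: cell (2,3)='T' (+1 fires, +2 burnt)
Step 3: cell (2,3)='T' (+2 fires, +1 burnt)
Step 4: cell (2,3)='T' (+3 fires, +2 burnt)
Step 5: cell (2,3)='F' (+3 fires, +3 burnt)
  -> target ignites at step 5
Step 6: cell (2,3)='.' (+3 fires, +3 burnt)
Step 7: cell (2,3)='.' (+4 fires, +3 burnt)
Step 8: cell (2,3)='.' (+2 fires, +4 burnt)
Step 9: cell (2,3)='.' (+0 fires, +2 burnt)
  fire out at step 9

5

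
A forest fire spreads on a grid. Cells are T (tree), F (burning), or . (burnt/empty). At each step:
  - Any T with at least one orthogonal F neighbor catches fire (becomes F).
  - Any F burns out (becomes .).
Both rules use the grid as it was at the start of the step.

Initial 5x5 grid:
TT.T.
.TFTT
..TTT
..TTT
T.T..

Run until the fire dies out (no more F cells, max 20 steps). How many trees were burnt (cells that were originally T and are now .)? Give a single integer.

Step 1: +3 fires, +1 burnt (F count now 3)
Step 2: +5 fires, +3 burnt (F count now 5)
Step 3: +4 fires, +5 burnt (F count now 4)
Step 4: +1 fires, +4 burnt (F count now 1)
Step 5: +0 fires, +1 burnt (F count now 0)
Fire out after step 5
Initially T: 14, now '.': 24
Total burnt (originally-T cells now '.'): 13

Answer: 13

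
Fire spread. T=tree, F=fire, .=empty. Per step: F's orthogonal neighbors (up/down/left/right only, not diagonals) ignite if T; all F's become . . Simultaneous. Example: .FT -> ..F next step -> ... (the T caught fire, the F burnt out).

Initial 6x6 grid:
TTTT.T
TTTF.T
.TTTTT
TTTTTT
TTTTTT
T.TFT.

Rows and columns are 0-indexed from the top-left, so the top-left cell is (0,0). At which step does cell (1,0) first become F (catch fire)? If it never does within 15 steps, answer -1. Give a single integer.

Step 1: cell (1,0)='T' (+6 fires, +2 burnt)
Step 2: cell (1,0)='T' (+7 fires, +6 burnt)
Step 3: cell (1,0)='F' (+8 fires, +7 burnt)
  -> target ignites at step 3
Step 4: cell (1,0)='.' (+5 fires, +8 burnt)
Step 5: cell (1,0)='.' (+3 fires, +5 burnt)
Step 6: cell (1,0)='.' (+0 fires, +3 burnt)
  fire out at step 6

3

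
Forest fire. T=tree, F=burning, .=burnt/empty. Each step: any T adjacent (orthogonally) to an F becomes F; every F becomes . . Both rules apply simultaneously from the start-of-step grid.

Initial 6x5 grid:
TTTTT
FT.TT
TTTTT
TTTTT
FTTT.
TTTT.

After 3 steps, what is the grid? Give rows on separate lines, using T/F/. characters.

Step 1: 6 trees catch fire, 2 burn out
  FTTTT
  .F.TT
  FTTTT
  FTTTT
  .FTT.
  FTTT.
Step 2: 5 trees catch fire, 6 burn out
  .FTTT
  ...TT
  .FTTT
  .FTTT
  ..FT.
  .FTT.
Step 3: 5 trees catch fire, 5 burn out
  ..FTT
  ...TT
  ..FTT
  ..FTT
  ...F.
  ..FT.

..FTT
...TT
..FTT
..FTT
...F.
..FT.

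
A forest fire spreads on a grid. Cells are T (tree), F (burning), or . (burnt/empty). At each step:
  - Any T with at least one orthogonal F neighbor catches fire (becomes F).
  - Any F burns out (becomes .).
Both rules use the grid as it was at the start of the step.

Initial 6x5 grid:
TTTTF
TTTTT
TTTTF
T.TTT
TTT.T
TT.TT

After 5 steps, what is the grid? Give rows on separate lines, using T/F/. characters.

Step 1: 4 trees catch fire, 2 burn out
  TTTF.
  TTTTF
  TTTF.
  T.TTF
  TTT.T
  TT.TT
Step 2: 5 trees catch fire, 4 burn out
  TTF..
  TTTF.
  TTF..
  T.TF.
  TTT.F
  TT.TT
Step 3: 5 trees catch fire, 5 burn out
  TF...
  TTF..
  TF...
  T.F..
  TTT..
  TT.TF
Step 4: 5 trees catch fire, 5 burn out
  F....
  TF...
  F....
  T....
  TTF..
  TT.F.
Step 5: 3 trees catch fire, 5 burn out
  .....
  F....
  .....
  F....
  TF...
  TT...

.....
F....
.....
F....
TF...
TT...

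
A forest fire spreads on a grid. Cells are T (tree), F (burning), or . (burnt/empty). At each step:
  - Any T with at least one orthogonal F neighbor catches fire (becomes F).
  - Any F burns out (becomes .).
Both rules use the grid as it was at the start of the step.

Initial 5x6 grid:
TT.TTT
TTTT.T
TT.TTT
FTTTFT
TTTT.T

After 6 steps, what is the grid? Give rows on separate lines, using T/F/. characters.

Step 1: 6 trees catch fire, 2 burn out
  TT.TTT
  TTTT.T
  FT.TFT
  .FTF.F
  FTTT.T
Step 2: 8 trees catch fire, 6 burn out
  TT.TTT
  FTTT.T
  .F.F.F
  ..F...
  .FTF.F
Step 3: 5 trees catch fire, 8 burn out
  FT.TTT
  .FTF.F
  ......
  ......
  ..F...
Step 4: 4 trees catch fire, 5 burn out
  .F.FTF
  ..F...
  ......
  ......
  ......
Step 5: 1 trees catch fire, 4 burn out
  ....F.
  ......
  ......
  ......
  ......
Step 6: 0 trees catch fire, 1 burn out
  ......
  ......
  ......
  ......
  ......

......
......
......
......
......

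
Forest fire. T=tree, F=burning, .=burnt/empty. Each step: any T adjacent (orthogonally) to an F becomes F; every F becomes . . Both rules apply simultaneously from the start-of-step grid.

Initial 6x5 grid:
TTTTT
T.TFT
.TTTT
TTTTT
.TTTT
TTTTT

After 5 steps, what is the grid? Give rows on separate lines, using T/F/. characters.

Step 1: 4 trees catch fire, 1 burn out
  TTTFT
  T.F.F
  .TTFT
  TTTTT
  .TTTT
  TTTTT
Step 2: 5 trees catch fire, 4 burn out
  TTF.F
  T....
  .TF.F
  TTTFT
  .TTTT
  TTTTT
Step 3: 5 trees catch fire, 5 burn out
  TF...
  T....
  .F...
  TTF.F
  .TTFT
  TTTTT
Step 4: 5 trees catch fire, 5 burn out
  F....
  T....
  .....
  TF...
  .TF.F
  TTTFT
Step 5: 5 trees catch fire, 5 burn out
  .....
  F....
  .....
  F....
  .F...
  TTF.F

.....
F....
.....
F....
.F...
TTF.F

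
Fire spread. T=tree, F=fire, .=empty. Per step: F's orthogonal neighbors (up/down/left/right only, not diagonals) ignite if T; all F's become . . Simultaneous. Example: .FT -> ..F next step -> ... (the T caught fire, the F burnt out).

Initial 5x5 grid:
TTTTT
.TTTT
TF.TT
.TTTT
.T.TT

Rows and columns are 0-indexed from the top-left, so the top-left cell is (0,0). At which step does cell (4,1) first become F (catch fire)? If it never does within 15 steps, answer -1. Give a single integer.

Step 1: cell (4,1)='T' (+3 fires, +1 burnt)
Step 2: cell (4,1)='F' (+4 fires, +3 burnt)
  -> target ignites at step 2
Step 3: cell (4,1)='.' (+4 fires, +4 burnt)
Step 4: cell (4,1)='.' (+5 fires, +4 burnt)
Step 5: cell (4,1)='.' (+3 fires, +5 burnt)
Step 6: cell (4,1)='.' (+0 fires, +3 burnt)
  fire out at step 6

2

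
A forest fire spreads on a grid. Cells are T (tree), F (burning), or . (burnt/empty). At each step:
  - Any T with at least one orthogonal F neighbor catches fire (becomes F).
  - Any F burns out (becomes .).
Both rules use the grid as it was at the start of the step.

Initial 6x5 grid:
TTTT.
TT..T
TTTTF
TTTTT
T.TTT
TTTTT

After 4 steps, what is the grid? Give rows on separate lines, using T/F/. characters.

Step 1: 3 trees catch fire, 1 burn out
  TTTT.
  TT..F
  TTTF.
  TTTTF
  T.TTT
  TTTTT
Step 2: 3 trees catch fire, 3 burn out
  TTTT.
  TT...
  TTF..
  TTTF.
  T.TTF
  TTTTT
Step 3: 4 trees catch fire, 3 burn out
  TTTT.
  TT...
  TF...
  TTF..
  T.TF.
  TTTTF
Step 4: 5 trees catch fire, 4 burn out
  TTTT.
  TF...
  F....
  TF...
  T.F..
  TTTF.

TTTT.
TF...
F....
TF...
T.F..
TTTF.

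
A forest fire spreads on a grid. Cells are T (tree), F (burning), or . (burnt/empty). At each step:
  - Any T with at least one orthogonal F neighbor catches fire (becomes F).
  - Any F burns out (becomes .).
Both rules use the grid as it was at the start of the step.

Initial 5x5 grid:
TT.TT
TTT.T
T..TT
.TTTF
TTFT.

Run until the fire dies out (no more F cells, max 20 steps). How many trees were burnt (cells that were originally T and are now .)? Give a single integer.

Step 1: +5 fires, +2 burnt (F count now 5)
Step 2: +4 fires, +5 burnt (F count now 4)
Step 3: +1 fires, +4 burnt (F count now 1)
Step 4: +1 fires, +1 burnt (F count now 1)
Step 5: +0 fires, +1 burnt (F count now 0)
Fire out after step 5
Initially T: 17, now '.': 19
Total burnt (originally-T cells now '.'): 11

Answer: 11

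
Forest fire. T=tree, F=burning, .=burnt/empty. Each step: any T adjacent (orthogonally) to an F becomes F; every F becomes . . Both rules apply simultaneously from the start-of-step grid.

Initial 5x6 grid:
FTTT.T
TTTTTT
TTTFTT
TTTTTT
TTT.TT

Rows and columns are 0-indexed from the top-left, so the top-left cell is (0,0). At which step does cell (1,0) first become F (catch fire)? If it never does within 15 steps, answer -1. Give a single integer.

Step 1: cell (1,0)='F' (+6 fires, +2 burnt)
  -> target ignites at step 1
Step 2: cell (1,0)='.' (+10 fires, +6 burnt)
Step 3: cell (1,0)='.' (+6 fires, +10 burnt)
Step 4: cell (1,0)='.' (+4 fires, +6 burnt)
Step 5: cell (1,0)='.' (+0 fires, +4 burnt)
  fire out at step 5

1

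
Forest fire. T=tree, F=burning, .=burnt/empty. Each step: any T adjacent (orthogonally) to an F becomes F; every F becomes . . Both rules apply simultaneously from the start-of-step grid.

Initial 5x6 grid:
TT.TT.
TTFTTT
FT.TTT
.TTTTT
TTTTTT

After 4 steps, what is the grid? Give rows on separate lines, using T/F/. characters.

Step 1: 4 trees catch fire, 2 burn out
  TT.TT.
  FF.FTT
  .F.TTT
  .TTTTT
  TTTTTT
Step 2: 6 trees catch fire, 4 burn out
  FF.FT.
  ....FT
  ...FTT
  .FTTTT
  TTTTTT
Step 3: 6 trees catch fire, 6 burn out
  ....F.
  .....F
  ....FT
  ..FFTT
  TFTTTT
Step 4: 5 trees catch fire, 6 burn out
  ......
  ......
  .....F
  ....FT
  F.FFTT

......
......
.....F
....FT
F.FFTT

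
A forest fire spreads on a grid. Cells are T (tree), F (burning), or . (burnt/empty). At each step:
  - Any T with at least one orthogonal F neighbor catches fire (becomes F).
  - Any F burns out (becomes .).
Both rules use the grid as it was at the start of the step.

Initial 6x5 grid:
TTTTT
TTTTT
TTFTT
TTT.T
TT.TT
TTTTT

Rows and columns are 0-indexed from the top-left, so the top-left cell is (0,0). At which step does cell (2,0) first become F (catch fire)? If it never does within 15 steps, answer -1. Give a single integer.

Step 1: cell (2,0)='T' (+4 fires, +1 burnt)
Step 2: cell (2,0)='F' (+6 fires, +4 burnt)
  -> target ignites at step 2
Step 3: cell (2,0)='.' (+7 fires, +6 burnt)
Step 4: cell (2,0)='.' (+5 fires, +7 burnt)
Step 5: cell (2,0)='.' (+4 fires, +5 burnt)
Step 6: cell (2,0)='.' (+1 fires, +4 burnt)
Step 7: cell (2,0)='.' (+0 fires, +1 burnt)
  fire out at step 7

2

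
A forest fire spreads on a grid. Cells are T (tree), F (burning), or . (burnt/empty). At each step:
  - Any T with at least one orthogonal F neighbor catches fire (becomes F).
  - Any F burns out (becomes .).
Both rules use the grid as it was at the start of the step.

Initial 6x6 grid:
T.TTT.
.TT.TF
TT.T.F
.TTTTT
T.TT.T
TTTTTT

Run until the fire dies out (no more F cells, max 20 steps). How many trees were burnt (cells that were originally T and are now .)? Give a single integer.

Step 1: +2 fires, +2 burnt (F count now 2)
Step 2: +3 fires, +2 burnt (F count now 3)
Step 3: +3 fires, +3 burnt (F count now 3)
Step 4: +5 fires, +3 burnt (F count now 5)
Step 5: +4 fires, +5 burnt (F count now 4)
Step 6: +3 fires, +4 burnt (F count now 3)
Step 7: +2 fires, +3 burnt (F count now 2)
Step 8: +1 fires, +2 burnt (F count now 1)
Step 9: +1 fires, +1 burnt (F count now 1)
Step 10: +0 fires, +1 burnt (F count now 0)
Fire out after step 10
Initially T: 25, now '.': 35
Total burnt (originally-T cells now '.'): 24

Answer: 24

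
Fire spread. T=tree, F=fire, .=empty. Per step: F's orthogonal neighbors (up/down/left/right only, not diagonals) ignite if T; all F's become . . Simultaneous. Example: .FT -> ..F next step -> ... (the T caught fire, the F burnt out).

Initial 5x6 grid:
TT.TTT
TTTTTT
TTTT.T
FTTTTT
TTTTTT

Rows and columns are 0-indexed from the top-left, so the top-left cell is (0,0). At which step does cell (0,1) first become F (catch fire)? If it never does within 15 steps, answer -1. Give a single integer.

Step 1: cell (0,1)='T' (+3 fires, +1 burnt)
Step 2: cell (0,1)='T' (+4 fires, +3 burnt)
Step 3: cell (0,1)='T' (+5 fires, +4 burnt)
Step 4: cell (0,1)='F' (+5 fires, +5 burnt)
  -> target ignites at step 4
Step 5: cell (0,1)='.' (+3 fires, +5 burnt)
Step 6: cell (0,1)='.' (+4 fires, +3 burnt)
Step 7: cell (0,1)='.' (+2 fires, +4 burnt)
Step 8: cell (0,1)='.' (+1 fires, +2 burnt)
Step 9: cell (0,1)='.' (+0 fires, +1 burnt)
  fire out at step 9

4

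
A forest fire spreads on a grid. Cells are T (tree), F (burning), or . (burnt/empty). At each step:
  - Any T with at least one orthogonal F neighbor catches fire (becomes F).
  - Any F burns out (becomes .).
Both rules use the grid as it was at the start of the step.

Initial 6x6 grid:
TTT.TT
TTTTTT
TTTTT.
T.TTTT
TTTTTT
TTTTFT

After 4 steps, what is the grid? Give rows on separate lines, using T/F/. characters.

Step 1: 3 trees catch fire, 1 burn out
  TTT.TT
  TTTTTT
  TTTTT.
  T.TTTT
  TTTTFT
  TTTF.F
Step 2: 4 trees catch fire, 3 burn out
  TTT.TT
  TTTTTT
  TTTTT.
  T.TTFT
  TTTF.F
  TTF...
Step 3: 5 trees catch fire, 4 burn out
  TTT.TT
  TTTTTT
  TTTTF.
  T.TF.F
  TTF...
  TF....
Step 4: 5 trees catch fire, 5 burn out
  TTT.TT
  TTTTFT
  TTTF..
  T.F...
  TF....
  F.....

TTT.TT
TTTTFT
TTTF..
T.F...
TF....
F.....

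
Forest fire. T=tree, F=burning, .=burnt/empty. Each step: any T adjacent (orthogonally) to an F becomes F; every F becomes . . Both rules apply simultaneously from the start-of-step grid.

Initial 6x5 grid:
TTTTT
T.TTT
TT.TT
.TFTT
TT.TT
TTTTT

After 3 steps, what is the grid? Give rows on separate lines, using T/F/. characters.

Step 1: 2 trees catch fire, 1 burn out
  TTTTT
  T.TTT
  TT.TT
  .F.FT
  TT.TT
  TTTTT
Step 2: 5 trees catch fire, 2 burn out
  TTTTT
  T.TTT
  TF.FT
  ....F
  TF.FT
  TTTTT
Step 3: 7 trees catch fire, 5 burn out
  TTTTT
  T.TFT
  F...F
  .....
  F...F
  TFTFT

TTTTT
T.TFT
F...F
.....
F...F
TFTFT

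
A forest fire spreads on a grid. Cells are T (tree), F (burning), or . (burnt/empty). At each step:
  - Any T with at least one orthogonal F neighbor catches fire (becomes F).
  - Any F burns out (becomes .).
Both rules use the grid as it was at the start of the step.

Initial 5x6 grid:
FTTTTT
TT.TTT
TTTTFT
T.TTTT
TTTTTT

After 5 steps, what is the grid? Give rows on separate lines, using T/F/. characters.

Step 1: 6 trees catch fire, 2 burn out
  .FTTTT
  FT.TFT
  TTTF.F
  T.TTFT
  TTTTTT
Step 2: 10 trees catch fire, 6 burn out
  ..FTFT
  .F.F.F
  FTF...
  T.TF.F
  TTTTFT
Step 3: 7 trees catch fire, 10 burn out
  ...F.F
  ......
  .F....
  F.F...
  TTTF.F
Step 4: 2 trees catch fire, 7 burn out
  ......
  ......
  ......
  ......
  FTF...
Step 5: 1 trees catch fire, 2 burn out
  ......
  ......
  ......
  ......
  .F....

......
......
......
......
.F....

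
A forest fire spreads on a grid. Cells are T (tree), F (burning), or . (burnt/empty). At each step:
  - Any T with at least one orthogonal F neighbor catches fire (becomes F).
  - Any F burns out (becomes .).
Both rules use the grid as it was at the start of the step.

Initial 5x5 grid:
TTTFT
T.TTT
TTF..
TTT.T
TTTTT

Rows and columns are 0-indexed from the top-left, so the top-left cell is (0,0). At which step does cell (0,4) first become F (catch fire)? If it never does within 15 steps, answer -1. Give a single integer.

Step 1: cell (0,4)='F' (+6 fires, +2 burnt)
  -> target ignites at step 1
Step 2: cell (0,4)='.' (+5 fires, +6 burnt)
Step 3: cell (0,4)='.' (+5 fires, +5 burnt)
Step 4: cell (0,4)='.' (+2 fires, +5 burnt)
Step 5: cell (0,4)='.' (+1 fires, +2 burnt)
Step 6: cell (0,4)='.' (+0 fires, +1 burnt)
  fire out at step 6

1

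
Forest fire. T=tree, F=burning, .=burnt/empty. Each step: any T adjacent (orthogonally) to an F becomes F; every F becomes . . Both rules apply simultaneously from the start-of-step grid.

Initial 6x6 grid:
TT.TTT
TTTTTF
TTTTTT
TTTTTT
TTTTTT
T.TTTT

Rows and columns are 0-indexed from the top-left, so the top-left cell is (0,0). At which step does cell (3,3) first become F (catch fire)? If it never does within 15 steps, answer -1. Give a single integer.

Step 1: cell (3,3)='T' (+3 fires, +1 burnt)
Step 2: cell (3,3)='T' (+4 fires, +3 burnt)
Step 3: cell (3,3)='T' (+5 fires, +4 burnt)
Step 4: cell (3,3)='F' (+5 fires, +5 burnt)
  -> target ignites at step 4
Step 5: cell (3,3)='.' (+6 fires, +5 burnt)
Step 6: cell (3,3)='.' (+5 fires, +6 burnt)
Step 7: cell (3,3)='.' (+3 fires, +5 burnt)
Step 8: cell (3,3)='.' (+1 fires, +3 burnt)
Step 9: cell (3,3)='.' (+1 fires, +1 burnt)
Step 10: cell (3,3)='.' (+0 fires, +1 burnt)
  fire out at step 10

4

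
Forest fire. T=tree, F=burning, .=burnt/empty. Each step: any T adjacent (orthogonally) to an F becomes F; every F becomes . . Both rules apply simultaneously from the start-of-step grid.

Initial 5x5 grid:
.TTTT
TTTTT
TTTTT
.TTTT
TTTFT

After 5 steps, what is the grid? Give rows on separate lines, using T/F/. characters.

Step 1: 3 trees catch fire, 1 burn out
  .TTTT
  TTTTT
  TTTTT
  .TTFT
  TTF.F
Step 2: 4 trees catch fire, 3 burn out
  .TTTT
  TTTTT
  TTTFT
  .TF.F
  TF...
Step 3: 5 trees catch fire, 4 burn out
  .TTTT
  TTTFT
  TTF.F
  .F...
  F....
Step 4: 4 trees catch fire, 5 burn out
  .TTFT
  TTF.F
  TF...
  .....
  .....
Step 5: 4 trees catch fire, 4 burn out
  .TF.F
  TF...
  F....
  .....
  .....

.TF.F
TF...
F....
.....
.....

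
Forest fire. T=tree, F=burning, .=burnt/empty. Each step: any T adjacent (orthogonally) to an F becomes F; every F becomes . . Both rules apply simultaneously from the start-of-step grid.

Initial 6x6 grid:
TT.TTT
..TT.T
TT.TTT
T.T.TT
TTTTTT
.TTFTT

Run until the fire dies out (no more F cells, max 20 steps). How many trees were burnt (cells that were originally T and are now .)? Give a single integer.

Answer: 25

Derivation:
Step 1: +3 fires, +1 burnt (F count now 3)
Step 2: +4 fires, +3 burnt (F count now 4)
Step 3: +4 fires, +4 burnt (F count now 4)
Step 4: +3 fires, +4 burnt (F count now 3)
Step 5: +3 fires, +3 burnt (F count now 3)
Step 6: +3 fires, +3 burnt (F count now 3)
Step 7: +4 fires, +3 burnt (F count now 4)
Step 8: +1 fires, +4 burnt (F count now 1)
Step 9: +0 fires, +1 burnt (F count now 0)
Fire out after step 9
Initially T: 27, now '.': 34
Total burnt (originally-T cells now '.'): 25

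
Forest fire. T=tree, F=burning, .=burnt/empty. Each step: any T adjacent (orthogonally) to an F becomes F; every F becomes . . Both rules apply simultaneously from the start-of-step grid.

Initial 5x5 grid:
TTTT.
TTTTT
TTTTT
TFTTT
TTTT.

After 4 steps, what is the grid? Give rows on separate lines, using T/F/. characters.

Step 1: 4 trees catch fire, 1 burn out
  TTTT.
  TTTTT
  TFTTT
  F.FTT
  TFTT.
Step 2: 6 trees catch fire, 4 burn out
  TTTT.
  TFTTT
  F.FTT
  ...FT
  F.FT.
Step 3: 6 trees catch fire, 6 burn out
  TFTT.
  F.FTT
  ...FT
  ....F
  ...F.
Step 4: 4 trees catch fire, 6 burn out
  F.FT.
  ...FT
  ....F
  .....
  .....

F.FT.
...FT
....F
.....
.....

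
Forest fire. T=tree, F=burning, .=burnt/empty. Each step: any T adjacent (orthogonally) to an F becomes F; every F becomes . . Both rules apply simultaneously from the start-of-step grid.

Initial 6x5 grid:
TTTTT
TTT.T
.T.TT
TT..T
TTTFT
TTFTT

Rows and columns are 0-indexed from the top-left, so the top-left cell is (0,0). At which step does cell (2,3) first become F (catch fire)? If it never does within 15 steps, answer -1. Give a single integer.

Step 1: cell (2,3)='T' (+4 fires, +2 burnt)
Step 2: cell (2,3)='T' (+4 fires, +4 burnt)
Step 3: cell (2,3)='T' (+3 fires, +4 burnt)
Step 4: cell (2,3)='F' (+4 fires, +3 burnt)
  -> target ignites at step 4
Step 5: cell (2,3)='.' (+2 fires, +4 burnt)
Step 6: cell (2,3)='.' (+4 fires, +2 burnt)
Step 7: cell (2,3)='.' (+2 fires, +4 burnt)
Step 8: cell (2,3)='.' (+0 fires, +2 burnt)
  fire out at step 8

4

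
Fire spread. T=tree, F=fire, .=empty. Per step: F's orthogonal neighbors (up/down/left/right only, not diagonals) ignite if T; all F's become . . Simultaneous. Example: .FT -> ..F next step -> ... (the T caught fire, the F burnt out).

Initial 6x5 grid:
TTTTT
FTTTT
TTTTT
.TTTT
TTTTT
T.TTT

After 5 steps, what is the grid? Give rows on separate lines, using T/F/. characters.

Step 1: 3 trees catch fire, 1 burn out
  FTTTT
  .FTTT
  FTTTT
  .TTTT
  TTTTT
  T.TTT
Step 2: 3 trees catch fire, 3 burn out
  .FTTT
  ..FTT
  .FTTT
  .TTTT
  TTTTT
  T.TTT
Step 3: 4 trees catch fire, 3 burn out
  ..FTT
  ...FT
  ..FTT
  .FTTT
  TTTTT
  T.TTT
Step 4: 5 trees catch fire, 4 burn out
  ...FT
  ....F
  ...FT
  ..FTT
  TFTTT
  T.TTT
Step 5: 5 trees catch fire, 5 burn out
  ....F
  .....
  ....F
  ...FT
  F.FTT
  T.TTT

....F
.....
....F
...FT
F.FTT
T.TTT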